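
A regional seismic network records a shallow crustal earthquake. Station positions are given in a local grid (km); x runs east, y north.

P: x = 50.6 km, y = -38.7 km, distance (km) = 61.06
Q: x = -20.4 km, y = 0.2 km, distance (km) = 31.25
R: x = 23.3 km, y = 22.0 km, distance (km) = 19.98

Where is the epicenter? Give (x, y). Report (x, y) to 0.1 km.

Circle about each station: (x − 50.6)² + (y + 38.7)² = 61.06²; (x + 20.4)² + (y − 0.2)² = 31.25²; (x − 23.3)² + (y − 22.0)² = 19.98².
Subtracting pairs of circle equations eliminates x²+y² and gives linear equations (the radical axes):
-142.0 x + 77.8 y = -890.09
-54.6 x + 121.4 y = 297.96
Solving the 2×2 system: x ≈ 10.1, y ≈ 7.0 km.

10.1 km east, 7.0 km north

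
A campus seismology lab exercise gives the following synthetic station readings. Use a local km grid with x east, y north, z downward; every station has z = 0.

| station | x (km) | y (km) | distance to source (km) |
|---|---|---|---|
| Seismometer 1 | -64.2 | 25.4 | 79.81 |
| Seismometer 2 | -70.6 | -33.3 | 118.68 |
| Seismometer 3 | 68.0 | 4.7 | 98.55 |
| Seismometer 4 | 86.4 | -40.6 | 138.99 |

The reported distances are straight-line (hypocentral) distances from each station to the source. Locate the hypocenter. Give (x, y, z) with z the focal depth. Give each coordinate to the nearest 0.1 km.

x ≈ -4.5 km, y ≈ 54.9 km, depth ≈ 44.0 km

Each station gives a sphere (x−x_i)² + (y−y_i)² + z² = d_i² (stations at z=0).
Subtracting the Seismometer 1 sphere from Seismometer 2 and Seismometer 3: z² cancels, leaving linear equations in x and y:
-12.8 x − 117.4 y = -6388.86
264.4 x − 41.4 y = -3463.18
Solving: x ≈ -4.500, y ≈ 54.910 km (keep extra digits for the depth step; rounded: -4.5, 54.9).
Then from the Seismometer 1 sphere: z² = 79.81² − (x + 64.2)² − (y − 25.4)² with x = -4.500, y = 54.910, so z ≈ 43.985 ≈ 44.0 km.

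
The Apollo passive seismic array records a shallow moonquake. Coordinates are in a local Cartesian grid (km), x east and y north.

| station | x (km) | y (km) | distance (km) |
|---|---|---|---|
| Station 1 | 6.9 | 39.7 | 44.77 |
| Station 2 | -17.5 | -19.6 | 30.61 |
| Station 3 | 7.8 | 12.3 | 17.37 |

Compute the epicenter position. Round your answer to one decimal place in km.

Circle about each station: (x − 6.9)² + (y − 39.7)² = 44.77²; (x + 17.5)² + (y + 19.6)² = 30.61²; (x − 7.8)² + (y − 12.3)² = 17.37².
Subtracting the Station 1 equation from the Station 2 and Station 3 equations removes the quadratic terms:
-48.8 x − 118.6 y = 134.09
1.8 x − 54.8 y = 291.07
Solving the 2×2 system: x ≈ 9.4, y ≈ -5.0 km.
Check against Station 1 (with the unrounded x, y): √((x − 6.9)²+(y − 39.7)²) = 44.77 ≈ 44.77 km. ✓

(9.4, -5.0)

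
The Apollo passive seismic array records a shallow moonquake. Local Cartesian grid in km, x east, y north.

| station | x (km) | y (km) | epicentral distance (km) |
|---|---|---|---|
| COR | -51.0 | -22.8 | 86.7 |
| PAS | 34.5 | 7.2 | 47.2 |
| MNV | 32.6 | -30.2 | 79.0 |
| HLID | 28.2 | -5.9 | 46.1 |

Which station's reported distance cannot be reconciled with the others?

Solve using three stations at a time. Using COR, PAS, MNV (subtract circle equations pairwise → linear system) gives (x, y) ≈ (4.6, 43.6).
Distances from that point to each station vs reported:
  COR: calculated 86.6 vs reported 86.7 → residual 0.1 km
  PAS: calculated 47.1 vs reported 47.2 → residual 0.1 km
  MNV: calculated 78.9 vs reported 79.0 → residual 0.1 km
  HLID: calculated 54.8 vs reported 46.1 → residual 8.7 km
COR, PAS, MNV are mutually consistent (residuals ≈ 0); HLID is off by 8.7 km.

HLID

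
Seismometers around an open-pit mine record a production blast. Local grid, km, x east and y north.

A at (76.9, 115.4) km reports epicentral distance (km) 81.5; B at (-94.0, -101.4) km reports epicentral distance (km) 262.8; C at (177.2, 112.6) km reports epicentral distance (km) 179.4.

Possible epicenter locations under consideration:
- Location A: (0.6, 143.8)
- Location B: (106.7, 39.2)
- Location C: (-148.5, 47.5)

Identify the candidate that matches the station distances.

For each candidate, compare |candidate − station| to the reported distance:
Location A: residuals A 0.1, B 0.0, C 0.1 → max 0.1 km
Location B: residuals A 0.3, B 17.8, C 77.6 → max 77.6 km
Location C: residuals A 153.9, B 104.2, C 152.7 → max 153.9 km
Only Location A has all residuals ≈ 0.

Location A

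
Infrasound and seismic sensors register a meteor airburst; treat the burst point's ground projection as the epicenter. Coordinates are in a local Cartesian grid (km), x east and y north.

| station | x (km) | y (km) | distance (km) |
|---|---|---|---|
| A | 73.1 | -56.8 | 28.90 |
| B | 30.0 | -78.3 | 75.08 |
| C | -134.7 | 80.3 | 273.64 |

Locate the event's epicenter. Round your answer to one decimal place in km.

(102.0, -57.0)

Circle about each station: (x − 73.1)² + (y + 56.8)² = 28.90²; (x − 30.0)² + (y + 78.3)² = 75.08²; (x + 134.7)² + (y − 80.3)² = 273.64².
Subtracting the A equation from the B and C equations removes the quadratic terms:
-86.2 x − 43.0 y = -6340.76
-415.6 x + 274.2 y = -58021.31
Solving the 2×2 system: x ≈ 102.0, y ≈ -57.0 km.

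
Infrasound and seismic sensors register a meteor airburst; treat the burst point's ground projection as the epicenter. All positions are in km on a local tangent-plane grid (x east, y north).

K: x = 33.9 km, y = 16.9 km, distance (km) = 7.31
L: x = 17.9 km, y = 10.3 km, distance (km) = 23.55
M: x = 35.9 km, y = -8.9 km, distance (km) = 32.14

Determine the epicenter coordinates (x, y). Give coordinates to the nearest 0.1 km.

(37.6, 23.2)

Circle about each station: (x − 33.9)² + (y − 16.9)² = 7.31²; (x − 17.9)² + (y − 10.3)² = 23.55²; (x − 35.9)² + (y + 8.9)² = 32.14².
Subtracting the K equation from the L and M equations removes the quadratic terms:
-32.0 x − 13.2 y = -1509.49
4.0 x − 51.6 y = -1046.34
Solving the 2×2 system: x ≈ 37.6, y ≈ 23.2 km.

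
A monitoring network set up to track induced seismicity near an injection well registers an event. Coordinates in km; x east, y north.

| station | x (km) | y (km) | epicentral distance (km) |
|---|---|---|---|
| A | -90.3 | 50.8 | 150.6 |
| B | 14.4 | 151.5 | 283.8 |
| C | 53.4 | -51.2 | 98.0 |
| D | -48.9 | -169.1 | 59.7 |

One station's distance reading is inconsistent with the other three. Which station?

A

Solve using three stations at a time. Using B, C, D (subtract circle equations pairwise → linear system) gives (x, y) ≈ (-2.3, -131.8).
Distances from that point to each station vs reported:
  A: calculated 202.7 vs reported 150.6 → residual 52.1 km
  B: calculated 283.8 vs reported 283.8 → residual 0.0 km
  C: calculated 98.0 vs reported 98.0 → residual 0.0 km
  D: calculated 59.7 vs reported 59.7 → residual 0.0 km
B, C, D are mutually consistent (residuals ≈ 0); A is off by 52.1 km.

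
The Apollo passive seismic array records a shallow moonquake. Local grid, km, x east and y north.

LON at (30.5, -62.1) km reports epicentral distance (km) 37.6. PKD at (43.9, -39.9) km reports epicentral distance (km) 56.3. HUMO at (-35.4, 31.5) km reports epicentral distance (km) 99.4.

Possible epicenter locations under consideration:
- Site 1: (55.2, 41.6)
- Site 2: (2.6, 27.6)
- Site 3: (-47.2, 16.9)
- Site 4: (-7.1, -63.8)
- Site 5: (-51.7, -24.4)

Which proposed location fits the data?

Site 4

For each candidate, compare |candidate − station| to the reported distance:
Site 1: residuals LON 69.0, PKD 26.0, HUMO 8.2 → max 69.0 km
Site 2: residuals LON 56.3, PKD 22.8, HUMO 61.2 → max 61.2 km
Site 3: residuals LON 73.2, PKD 51.1, HUMO 80.6 → max 80.6 km
Site 4: residuals LON 0.0, PKD 0.0, HUMO 0.0 → max 0.0 km
Site 5: residuals LON 52.8, PKD 40.5, HUMO 41.2 → max 52.8 km
Only Site 4 has all residuals ≈ 0.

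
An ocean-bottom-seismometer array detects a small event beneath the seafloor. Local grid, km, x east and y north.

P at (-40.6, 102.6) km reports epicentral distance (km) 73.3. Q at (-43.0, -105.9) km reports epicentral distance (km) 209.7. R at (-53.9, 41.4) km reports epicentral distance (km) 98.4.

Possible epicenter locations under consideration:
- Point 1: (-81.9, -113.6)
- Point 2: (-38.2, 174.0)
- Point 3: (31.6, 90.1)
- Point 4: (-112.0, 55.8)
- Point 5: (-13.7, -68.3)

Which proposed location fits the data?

For each candidate, compare |candidate − station| to the reported distance:
Point 1: residuals P 146.8, Q 170.0, R 59.1 → max 170.0 km
Point 2: residuals P 1.9, Q 70.2, R 35.1 → max 70.2 km
Point 3: residuals P 0.0, Q 0.0, R 0.0 → max 0.0 km
Point 4: residuals P 12.1, Q 33.9, R 38.5 → max 38.5 km
Point 5: residuals P 99.7, Q 162.0, R 18.4 → max 162.0 km
Only Point 3 has all residuals ≈ 0.

Point 3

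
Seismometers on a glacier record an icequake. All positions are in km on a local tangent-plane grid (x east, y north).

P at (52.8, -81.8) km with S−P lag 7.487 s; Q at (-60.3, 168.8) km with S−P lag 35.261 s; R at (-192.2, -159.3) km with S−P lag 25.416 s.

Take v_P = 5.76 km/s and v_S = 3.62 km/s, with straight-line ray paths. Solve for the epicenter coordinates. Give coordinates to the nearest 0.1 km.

Distance from S−P lag: d = Δt · v_P v_S / (v_P − v_S) = Δt · (5.76·3.62)/(5.76−3.62) ≈ 9.7436·Δt.
So d_P = 72.95, d_Q = 343.57, d_R = 247.64 km.
Circle about each station: (x − 52.8)² + (y + 81.8)² = 72.95²; (x + 60.3)² + (y − 168.8)² = 343.57²; (x + 192.2)² + (y + 159.3)² = 247.64².
Subtracting the P equation from the Q and R equations removes the quadratic terms:
-226.2 x + 501.2 y = -90068.19
-490.0 x − 155.0 y = -3165.62
Solving the 2×2 system: x ≈ 55.4, y ≈ -154.7 km.

55.4 km east, -154.7 km north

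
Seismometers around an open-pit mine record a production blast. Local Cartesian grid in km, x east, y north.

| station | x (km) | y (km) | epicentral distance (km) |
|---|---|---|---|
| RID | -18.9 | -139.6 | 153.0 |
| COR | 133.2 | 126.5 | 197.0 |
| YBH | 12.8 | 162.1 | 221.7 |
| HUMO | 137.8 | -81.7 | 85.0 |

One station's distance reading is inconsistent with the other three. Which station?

Solve using three stations at a time. Using COR, YBH, HUMO (subtract circle equations pairwise → linear system) gives (x, y) ≈ (57.0, -55.2).
Distances from that point to each station vs reported:
  RID: calculated 113.5 vs reported 153.0 → residual 39.5 km
  COR: calculated 197.0 vs reported 197.0 → residual 0.0 km
  YBH: calculated 221.7 vs reported 221.7 → residual 0.0 km
  HUMO: calculated 85.1 vs reported 85.0 → residual 0.1 km
COR, YBH, HUMO are mutually consistent (residuals ≈ 0); RID is off by 39.5 km.

RID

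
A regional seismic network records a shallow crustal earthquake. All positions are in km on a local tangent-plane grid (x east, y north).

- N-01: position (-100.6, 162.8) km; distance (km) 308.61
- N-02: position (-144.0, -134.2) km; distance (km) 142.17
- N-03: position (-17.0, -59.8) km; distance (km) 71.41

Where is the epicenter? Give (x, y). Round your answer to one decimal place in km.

(-1.9, -129.6)

Circle about each station: (x + 100.6)² + (y − 162.8)² = 308.61²; (x + 144.0)² + (y + 134.2)² = 142.17²; (x + 17.0)² + (y + 59.8)² = 71.41².
Subtracting the N-01 equation from the N-02 and N-03 equations removes the quadratic terms:
-86.8 x − 594.0 y = 77149.26
167.2 x − 445.2 y = 57381.58
Solving the 2×2 system: x ≈ -1.9, y ≈ -129.6 km.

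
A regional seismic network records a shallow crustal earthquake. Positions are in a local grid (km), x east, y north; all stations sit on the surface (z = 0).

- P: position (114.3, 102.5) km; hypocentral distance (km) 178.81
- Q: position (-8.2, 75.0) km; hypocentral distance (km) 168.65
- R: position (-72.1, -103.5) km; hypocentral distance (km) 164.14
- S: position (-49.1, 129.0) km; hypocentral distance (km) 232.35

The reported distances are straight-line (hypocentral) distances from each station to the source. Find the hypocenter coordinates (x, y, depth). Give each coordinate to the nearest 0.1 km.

Each station gives a sphere (x−x_i)² + (y−y_i)² + z² = d_i² (stations at z=0).
Subtracting the P sphere from Q and R: z² cancels, leaving linear equations in x and y:
-245.0 x − 55.0 y = -14348.31
-372.8 x − 412.0 y = -2629.00
Solving: x ≈ 71.696, y ≈ -58.493 km (keep extra digits for the depth step; rounded: 71.7, -58.5).
Then from the P sphere: z² = 178.81² − (x − 114.3)² − (y − 102.5)² with x = 71.696, y = -58.493, so z ≈ 65.109 ≈ 65.1 km.

(71.7, -58.5, 65.1)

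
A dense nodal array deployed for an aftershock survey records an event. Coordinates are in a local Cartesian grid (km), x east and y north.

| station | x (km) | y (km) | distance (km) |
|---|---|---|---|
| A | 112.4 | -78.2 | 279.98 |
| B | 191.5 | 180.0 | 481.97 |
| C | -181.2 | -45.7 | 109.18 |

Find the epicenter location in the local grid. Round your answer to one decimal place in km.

Circle about each station: (x − 112.4)² + (y + 78.2)² = 279.98²; (x − 191.5)² + (y − 180.0)² = 481.97²; (x + 181.2)² + (y + 45.7)² = 109.18².
Subtracting the A equation from the B and C equations removes the quadratic terms:
158.2 x + 516.4 y = -103583.03
-587.2 x + 65.0 y = 82641.46
Solving the 2×2 system: x ≈ -157.6, y ≈ -152.3 km.
Check against A (with the unrounded x, y): √((x − 112.4)²+(y + 78.2)²) = 279.98 ≈ 279.98 km. ✓

(-157.6, -152.3)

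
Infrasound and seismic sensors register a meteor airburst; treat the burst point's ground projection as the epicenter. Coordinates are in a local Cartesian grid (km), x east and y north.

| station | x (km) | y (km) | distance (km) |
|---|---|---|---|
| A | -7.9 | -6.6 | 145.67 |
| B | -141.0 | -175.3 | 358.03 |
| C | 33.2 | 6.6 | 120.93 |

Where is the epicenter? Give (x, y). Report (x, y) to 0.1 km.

x ≈ 52.4 km, y ≈ 126.0 km

Circle about each station: (x + 7.9)² + (y + 6.6)² = 145.67²; (x + 141.0)² + (y + 175.3)² = 358.03²; (x − 33.2)² + (y − 6.6)² = 120.93².
Subtracting the A equation from the B and C equations removes the quadratic terms:
-266.2 x − 337.4 y = -56460.61
82.2 x + 26.4 y = 7635.51
Solving the 2×2 system: x ≈ 52.4, y ≈ 126.0 km.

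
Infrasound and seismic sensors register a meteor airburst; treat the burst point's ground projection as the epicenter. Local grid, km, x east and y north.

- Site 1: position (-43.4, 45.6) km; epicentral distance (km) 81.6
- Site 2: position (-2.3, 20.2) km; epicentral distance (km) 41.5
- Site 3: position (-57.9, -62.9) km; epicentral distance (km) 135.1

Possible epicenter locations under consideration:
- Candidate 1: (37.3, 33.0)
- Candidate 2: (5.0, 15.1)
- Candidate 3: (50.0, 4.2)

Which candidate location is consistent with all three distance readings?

For each candidate, compare |candidate − station| to the reported distance:
Candidate 1: residuals Site 1 0.1, Site 2 0.1, Site 3 0.0 → max 0.1 km
Candidate 2: residuals Site 1 24.4, Site 2 32.6, Site 3 34.9 → max 34.9 km
Candidate 3: residuals Site 1 20.6, Site 2 13.2, Site 3 8.0 → max 20.6 km
Only Candidate 1 has all residuals ≈ 0.

Candidate 1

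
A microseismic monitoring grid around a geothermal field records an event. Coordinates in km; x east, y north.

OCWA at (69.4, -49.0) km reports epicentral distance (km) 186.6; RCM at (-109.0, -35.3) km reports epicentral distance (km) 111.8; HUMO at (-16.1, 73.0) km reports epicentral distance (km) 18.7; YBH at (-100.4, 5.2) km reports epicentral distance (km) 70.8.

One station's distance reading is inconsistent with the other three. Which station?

Solve using three stations at a time. Using OCWA, RCM, YBH (subtract circle equations pairwise → linear system) gives (x, y) ≈ (-73.7, 70.8).
Distances from that point to each station vs reported:
  OCWA: calculated 186.6 vs reported 186.6 → residual 0.0 km
  RCM: calculated 111.8 vs reported 111.8 → residual 0.0 km
  HUMO: calculated 57.6 vs reported 18.7 → residual 38.9 km
  YBH: calculated 70.8 vs reported 70.8 → residual 0.0 km
OCWA, RCM, YBH are mutually consistent (residuals ≈ 0); HUMO is off by 38.9 km.

HUMO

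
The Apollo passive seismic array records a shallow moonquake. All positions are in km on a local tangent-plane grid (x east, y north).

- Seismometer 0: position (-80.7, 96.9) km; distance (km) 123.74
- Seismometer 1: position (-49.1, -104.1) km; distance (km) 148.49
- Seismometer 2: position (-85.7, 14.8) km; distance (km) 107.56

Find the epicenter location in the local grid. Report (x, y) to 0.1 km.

Circle about each station: (x + 80.7)² + (y − 96.9)² = 123.74²; (x + 49.1)² + (y + 104.1)² = 148.49²; (x + 85.7)² + (y − 14.8)² = 107.56².
Subtracting the Seismometer 0 equation from the Seismometer 1 and Seismometer 2 equations removes the quadratic terms:
63.2 x − 402.0 y = -9392.17
-10.0 x − 164.2 y = -4596.14
Solving the 2×2 system: x ≈ 21.2, y ≈ 26.7 km.
Check against Seismometer 0 (with the unrounded x, y): √((x + 80.7)²+(y − 96.9)²) = 123.75 ≈ 123.74 km. ✓

(21.2, 26.7)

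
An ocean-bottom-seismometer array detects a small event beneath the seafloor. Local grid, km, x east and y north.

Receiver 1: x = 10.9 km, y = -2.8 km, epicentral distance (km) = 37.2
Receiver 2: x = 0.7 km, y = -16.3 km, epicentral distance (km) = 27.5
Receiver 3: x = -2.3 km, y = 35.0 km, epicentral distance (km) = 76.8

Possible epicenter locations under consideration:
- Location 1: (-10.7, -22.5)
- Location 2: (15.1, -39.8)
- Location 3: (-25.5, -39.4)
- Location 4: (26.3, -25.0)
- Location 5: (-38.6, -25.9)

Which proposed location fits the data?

For each candidate, compare |candidate − station| to the reported distance:
Location 1: residuals Receiver 1 8.0, Receiver 2 14.5, Receiver 3 18.7 → max 18.7 km
Location 2: residuals Receiver 1 0.0, Receiver 2 0.1, Receiver 3 0.0 → max 0.1 km
Location 3: residuals Receiver 1 14.4, Receiver 2 7.4, Receiver 3 1.1 → max 14.4 km
Location 4: residuals Receiver 1 10.2, Receiver 2 0.5, Receiver 3 10.3 → max 10.3 km
Location 5: residuals Receiver 1 17.4, Receiver 2 13.0, Receiver 3 5.9 → max 17.4 km
Only Location 2 has all residuals ≈ 0.

Location 2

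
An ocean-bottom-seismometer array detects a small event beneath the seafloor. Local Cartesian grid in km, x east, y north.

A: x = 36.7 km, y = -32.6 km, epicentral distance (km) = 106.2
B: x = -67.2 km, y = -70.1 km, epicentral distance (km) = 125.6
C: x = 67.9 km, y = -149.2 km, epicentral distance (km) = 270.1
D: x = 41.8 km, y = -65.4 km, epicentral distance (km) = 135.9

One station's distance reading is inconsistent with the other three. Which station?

Solve using three stations at a time. Using A, B, D (subtract circle equations pairwise → linear system) gives (x, y) ≈ (-30.1, 49.8).
Distances from that point to each station vs reported:
  A: calculated 106.1 vs reported 106.2 → residual 0.1 km
  B: calculated 125.5 vs reported 125.6 → residual 0.1 km
  C: calculated 221.9 vs reported 270.1 → residual 48.2 km
  D: calculated 135.8 vs reported 135.9 → residual 0.1 km
A, B, D are mutually consistent (residuals ≈ 0); C is off by 48.2 km.

C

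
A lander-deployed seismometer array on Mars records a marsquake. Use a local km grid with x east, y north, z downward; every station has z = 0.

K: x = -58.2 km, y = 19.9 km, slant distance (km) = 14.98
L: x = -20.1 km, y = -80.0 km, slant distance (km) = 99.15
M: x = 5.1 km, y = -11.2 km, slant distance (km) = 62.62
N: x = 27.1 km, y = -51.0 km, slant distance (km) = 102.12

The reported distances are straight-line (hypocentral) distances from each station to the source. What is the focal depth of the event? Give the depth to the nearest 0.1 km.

Each station gives a sphere (x−x_i)² + (y−y_i)² + z² = d_i² (stations at z=0).
Subtracting the K sphere from L and M: z² cancels, leaving linear equations in x and y:
76.2 x − 199.8 y = -6585.56
126.6 x − 62.2 y = -7328.66
Solving: x ≈ -51.308, y ≈ 13.393 km (keep extra digits for the depth step; rounded: -51.3, 13.4).
Then from the K sphere: z² = 14.98² − (x + 58.2)² − (y − 19.9)² with x = -51.308, y = 13.393, so z ≈ 11.600 ≈ 11.6 km.

z ≈ 11.6 km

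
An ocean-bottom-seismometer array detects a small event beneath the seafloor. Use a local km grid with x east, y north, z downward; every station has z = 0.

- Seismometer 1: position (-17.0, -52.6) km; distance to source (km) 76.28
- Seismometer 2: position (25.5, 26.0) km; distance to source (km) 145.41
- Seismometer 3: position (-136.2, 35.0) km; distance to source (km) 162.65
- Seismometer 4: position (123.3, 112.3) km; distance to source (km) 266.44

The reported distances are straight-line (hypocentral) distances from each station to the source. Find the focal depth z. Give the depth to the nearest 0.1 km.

Each station gives a sphere (x−x_i)² + (y−y_i)² + z² = d_i² (stations at z=0).
Subtracting the Seismometer 1 sphere from Seismometer 2 and Seismometer 3: z² cancels, leaving linear equations in x and y:
85.0 x + 157.2 y = -17054.94
-238.4 x + 175.2 y = -3916.70
Solving: x ≈ -45.301, y ≈ -83.997 km (keep extra digits for the depth step; rounded: -45.3, -84.0).
Then from the Seismometer 1 sphere: z² = 76.28² − (x + 17.0)² − (y + 52.6)² with x = -45.301, y = -83.997, so z ≈ 63.497 ≈ 63.5 km.

depth ≈ 63.5 km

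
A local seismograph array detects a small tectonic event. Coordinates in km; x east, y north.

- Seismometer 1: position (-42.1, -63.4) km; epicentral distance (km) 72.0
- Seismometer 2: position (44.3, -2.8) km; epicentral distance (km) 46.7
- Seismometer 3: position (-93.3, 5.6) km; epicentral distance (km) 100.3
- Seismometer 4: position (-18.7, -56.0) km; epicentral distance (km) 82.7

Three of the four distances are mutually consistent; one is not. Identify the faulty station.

Solve using three stations at a time. Using Seismometer 2, Seismometer 3, Seismometer 4 (subtract circle equations pairwise → linear system) gives (x, y) ≈ (5.5, 23.1).
Distances from that point to each station vs reported:
  Seismometer 1: calculated 98.7 vs reported 72.0 → residual 26.7 km
  Seismometer 2: calculated 46.7 vs reported 46.7 → residual 0.0 km
  Seismometer 3: calculated 100.3 vs reported 100.3 → residual 0.0 km
  Seismometer 4: calculated 82.7 vs reported 82.7 → residual 0.0 km
Seismometer 2, Seismometer 3, Seismometer 4 are mutually consistent (residuals ≈ 0); Seismometer 1 is off by 26.7 km.

Seismometer 1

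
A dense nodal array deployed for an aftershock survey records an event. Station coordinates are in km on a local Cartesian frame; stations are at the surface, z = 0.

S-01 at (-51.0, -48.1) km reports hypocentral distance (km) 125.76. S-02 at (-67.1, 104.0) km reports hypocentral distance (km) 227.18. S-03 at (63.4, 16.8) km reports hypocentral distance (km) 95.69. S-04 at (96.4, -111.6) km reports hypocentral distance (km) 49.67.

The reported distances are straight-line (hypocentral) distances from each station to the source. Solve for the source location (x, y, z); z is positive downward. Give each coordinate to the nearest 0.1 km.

Each station gives a sphere (x−x_i)² + (y−y_i)² + z² = d_i² (stations at z=0).
Subtracting the S-01 sphere from S-02 and S-03: z² cancels, leaving linear equations in x and y:
-32.2 x + 304.2 y = -25391.37
228.8 x + 129.8 y = 6046.19
Solving: x ≈ 69.599, y ≈ -76.102 km (keep extra digits for the depth step; rounded: 69.6, -76.1).
Then from the S-01 sphere: z² = 125.76² − (x + 51.0)² − (y + 48.1)² with x = 69.599, y = -76.102, so z ≈ 22.076 ≈ 22.1 km.

x ≈ 69.6 km, y ≈ -76.1 km, depth ≈ 22.1 km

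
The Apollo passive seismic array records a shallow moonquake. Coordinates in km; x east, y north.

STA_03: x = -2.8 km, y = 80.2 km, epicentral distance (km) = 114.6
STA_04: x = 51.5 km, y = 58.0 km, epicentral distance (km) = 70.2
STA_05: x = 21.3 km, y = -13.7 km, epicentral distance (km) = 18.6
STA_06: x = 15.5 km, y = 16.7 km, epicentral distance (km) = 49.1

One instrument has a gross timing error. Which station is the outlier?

Solve using three stations at a time. Using STA_03, STA_05, STA_06 (subtract circle equations pairwise → linear system) gives (x, y) ≈ (18.9, -32.4).
Distances from that point to each station vs reported:
  STA_03: calculated 114.6 vs reported 114.6 → residual 0.0 km
  STA_04: calculated 96.1 vs reported 70.2 → residual 25.9 km
  STA_05: calculated 18.8 vs reported 18.6 → residual 0.2 km
  STA_06: calculated 49.2 vs reported 49.1 → residual 0.1 km
STA_03, STA_05, STA_06 are mutually consistent (residuals ≈ 0); STA_04 is off by 25.9 km.

STA_04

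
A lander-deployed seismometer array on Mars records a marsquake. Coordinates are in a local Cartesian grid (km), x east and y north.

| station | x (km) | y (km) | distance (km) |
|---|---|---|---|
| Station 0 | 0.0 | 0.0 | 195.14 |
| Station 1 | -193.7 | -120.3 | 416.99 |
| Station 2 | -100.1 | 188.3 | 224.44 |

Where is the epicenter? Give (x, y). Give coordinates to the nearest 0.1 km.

x ≈ 121.5 km, y ≈ 152.7 km

Circle about each station: x² + y² = 195.14²; (x + 193.7)² + (y + 120.3)² = 416.99²; (x + 100.1)² + (y − 188.3)² = 224.44².
Subtracting the Station 0 equation from the Station 1 and Station 2 equations removes the quadratic terms:
-387.4 x − 240.6 y = -83809.26
-200.2 x + 376.6 y = 33183.21
Solving the 2×2 system: x ≈ 121.5, y ≈ 152.7 km.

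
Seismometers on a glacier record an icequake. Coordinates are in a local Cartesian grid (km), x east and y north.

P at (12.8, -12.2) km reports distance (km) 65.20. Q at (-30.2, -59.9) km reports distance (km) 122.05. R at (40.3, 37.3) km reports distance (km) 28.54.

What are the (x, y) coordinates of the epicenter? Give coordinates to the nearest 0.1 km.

x ≈ 16.4 km, y ≈ 52.9 km

Circle about each station: (x − 12.8)² + (y + 12.2)² = 65.20²; (x + 30.2)² + (y + 59.9)² = 122.05²; (x − 40.3)² + (y − 37.3)² = 28.54².
Subtracting pairs of circle equations eliminates x²+y² and gives linear equations (the radical axes):
-86.0 x − 95.4 y = -6457.79
55.0 x + 99.0 y = 6139.21
Solving the 2×2 system: x ≈ 16.4, y ≈ 52.9 km.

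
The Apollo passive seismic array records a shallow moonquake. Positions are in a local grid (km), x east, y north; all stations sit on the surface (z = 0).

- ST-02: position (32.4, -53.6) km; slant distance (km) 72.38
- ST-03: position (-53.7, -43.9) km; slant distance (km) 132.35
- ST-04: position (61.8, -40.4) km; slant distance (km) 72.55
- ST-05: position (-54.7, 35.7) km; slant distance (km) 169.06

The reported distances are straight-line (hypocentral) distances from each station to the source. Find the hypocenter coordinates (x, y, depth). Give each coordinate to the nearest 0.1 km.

Each station gives a sphere (x−x_i)² + (y−y_i)² + z² = d_i² (stations at z=0).
Subtracting the ST-02 sphere from ST-03 and ST-04: z² cancels, leaving linear equations in x and y:
-172.2 x + 19.4 y = -11389.48
58.8 x + 26.4 y = 1504.04
Solving: x ≈ 58.005, y ≈ -72.221 km (keep extra digits for the depth step; rounded: 58.0, -72.2).
Then from the ST-02 sphere: z² = 72.38² − (x − 32.4)² − (y + 53.6)² with x = 58.005, y = -72.221, so z ≈ 65.088 ≈ 65.1 km.

(58.0, -72.2, 65.1)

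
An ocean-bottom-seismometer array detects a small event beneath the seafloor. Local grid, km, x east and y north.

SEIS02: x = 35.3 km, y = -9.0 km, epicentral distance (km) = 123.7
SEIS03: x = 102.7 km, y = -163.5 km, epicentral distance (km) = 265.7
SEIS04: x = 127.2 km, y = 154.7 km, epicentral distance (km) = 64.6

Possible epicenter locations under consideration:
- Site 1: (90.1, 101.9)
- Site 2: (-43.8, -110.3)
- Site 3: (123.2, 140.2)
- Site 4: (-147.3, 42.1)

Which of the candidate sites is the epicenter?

For each candidate, compare |candidate − station| to the reported distance:
Site 1: residuals SEIS02 0.0, SEIS03 0.0, SEIS04 0.1 → max 0.1 km
Site 2: residuals SEIS02 4.8, SEIS03 109.8, SEIS04 250.8 → max 250.8 km
Site 3: residuals SEIS02 49.5, SEIS03 38.7, SEIS04 49.6 → max 49.6 km
Site 4: residuals SEIS02 65.9, SEIS03 58.0, SEIS04 232.1 → max 232.1 km
Only Site 1 has all residuals ≈ 0.

Site 1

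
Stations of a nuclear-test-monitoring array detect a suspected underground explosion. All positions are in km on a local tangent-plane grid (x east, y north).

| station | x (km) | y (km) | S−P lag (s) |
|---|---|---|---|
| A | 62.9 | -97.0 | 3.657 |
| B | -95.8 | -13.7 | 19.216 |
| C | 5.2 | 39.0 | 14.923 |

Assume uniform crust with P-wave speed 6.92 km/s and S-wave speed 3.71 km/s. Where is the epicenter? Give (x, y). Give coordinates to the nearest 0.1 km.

45.9 km east, -73.2 km north

Distance from S−P lag: d = Δt · v_P v_S / (v_P − v_S) = Δt · (6.92·3.71)/(6.92−3.71) ≈ 7.9979·Δt.
So d_A = 29.25, d_B = 153.69, d_C = 119.35 km.
Circle about each station: (x − 62.9)² + (y + 97.0)² = 29.25²; (x + 95.8)² + (y + 13.7)² = 153.69²; (x − 5.2)² + (y − 39.0)² = 119.35².
Subtracting the A equation from the B and C equations removes the quadratic terms:
-317.4 x + 166.6 y = -26765.13
-115.4 x + 272.0 y = -25206.23
Solving the 2×2 system: x ≈ 45.9, y ≈ -73.2 km.
Check against A (with the unrounded x, y): √((x − 62.9)²+(y + 97.0)²) = 29.25 ≈ 29.25 km. ✓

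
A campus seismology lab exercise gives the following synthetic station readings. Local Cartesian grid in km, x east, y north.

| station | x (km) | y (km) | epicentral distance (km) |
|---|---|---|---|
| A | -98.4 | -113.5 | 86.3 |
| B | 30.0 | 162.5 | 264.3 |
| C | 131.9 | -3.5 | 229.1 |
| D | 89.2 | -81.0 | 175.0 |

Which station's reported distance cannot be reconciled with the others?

A

Solve using three stations at a time. Using B, C, D (subtract circle equations pairwise → linear system) gives (x, y) ≈ (-85.7, -75.1).
Distances from that point to each station vs reported:
  A: calculated 40.4 vs reported 86.3 → residual 45.9 km
  B: calculated 264.3 vs reported 264.3 → residual 0.0 km
  C: calculated 229.1 vs reported 229.1 → residual 0.0 km
  D: calculated 175.0 vs reported 175.0 → residual 0.0 km
B, C, D are mutually consistent (residuals ≈ 0); A is off by 45.9 km.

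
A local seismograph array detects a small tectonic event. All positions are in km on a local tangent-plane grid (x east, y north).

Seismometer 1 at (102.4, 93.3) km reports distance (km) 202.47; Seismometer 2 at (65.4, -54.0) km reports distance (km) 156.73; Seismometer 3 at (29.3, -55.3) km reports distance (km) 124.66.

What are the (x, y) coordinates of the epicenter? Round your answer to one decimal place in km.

x ≈ -79.8 km, y ≈ 5.0 km

Circle about each station: (x − 102.4)² + (y − 93.3)² = 202.47²; (x − 65.4)² + (y + 54.0)² = 156.73²; (x − 29.3)² + (y + 55.3)² = 124.66².
Subtracting pairs of circle equations eliminates x²+y² and gives linear equations (the radical axes):
-74.0 x − 294.6 y = 4432.32
-146.2 x − 297.2 y = 10179.92
Solving the 2×2 system: x ≈ -79.8, y ≈ 5.0 km.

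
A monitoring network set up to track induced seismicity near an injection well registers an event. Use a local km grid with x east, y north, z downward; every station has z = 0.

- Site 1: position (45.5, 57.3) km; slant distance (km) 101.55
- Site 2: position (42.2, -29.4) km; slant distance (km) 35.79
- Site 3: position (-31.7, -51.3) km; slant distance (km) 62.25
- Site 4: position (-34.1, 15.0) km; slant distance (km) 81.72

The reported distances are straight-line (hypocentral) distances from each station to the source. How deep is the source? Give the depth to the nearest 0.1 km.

28.4 km

Each station gives a sphere (x−x_i)² + (y−y_i)² + z² = d_i² (stations at z=0).
Subtracting the Site 1 sphere from Site 2 and Site 3: z² cancels, leaving linear equations in x and y:
-6.6 x − 173.4 y = 6323.14
-154.4 x − 217.2 y = 4720.38
Solving: x ≈ 21.898, y ≈ -37.299 km (keep extra digits for the depth step; rounded: 21.9, -37.3).
Then from the Site 1 sphere: z² = 101.55² − (x − 45.5)² − (y − 57.3)² with x = 21.898, y = -37.299, so z ≈ 28.397 ≈ 28.4 km.
Check against Site 4 (with the unrounded solution): distance 81.71 ≈ 81.72 km. ✓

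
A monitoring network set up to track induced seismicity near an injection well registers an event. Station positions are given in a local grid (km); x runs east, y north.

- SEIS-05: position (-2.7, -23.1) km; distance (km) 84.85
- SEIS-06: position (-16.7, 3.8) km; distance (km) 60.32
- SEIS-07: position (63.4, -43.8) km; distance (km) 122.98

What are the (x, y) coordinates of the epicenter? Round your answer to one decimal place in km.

0.2 km east, 61.7 km north

Circle about each station: (x + 2.7)² + (y + 23.1)² = 84.85²; (x + 16.7)² + (y − 3.8)² = 60.32²; (x − 63.4)² + (y + 43.8)² = 122.98².
Subtracting pairs of circle equations eliminates x²+y² and gives linear equations (the radical axes):
-28.0 x + 53.8 y = 3313.45
132.2 x − 41.4 y = -2527.46
Solving the 2×2 system: x ≈ 0.2, y ≈ 61.7 km.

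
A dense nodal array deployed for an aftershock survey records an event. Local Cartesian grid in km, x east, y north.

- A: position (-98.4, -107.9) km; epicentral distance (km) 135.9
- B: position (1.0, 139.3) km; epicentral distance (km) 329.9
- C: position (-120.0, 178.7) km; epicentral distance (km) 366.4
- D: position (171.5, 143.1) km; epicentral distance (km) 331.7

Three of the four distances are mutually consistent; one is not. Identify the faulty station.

Solve using three stations at a time. Using A, C, D (subtract circle equations pairwise → linear system) gives (x, y) ≈ (28.6, -156.2).
Distances from that point to each station vs reported:
  A: calculated 135.9 vs reported 135.9 → residual 0.0 km
  B: calculated 296.8 vs reported 329.9 → residual 33.1 km
  C: calculated 366.4 vs reported 366.4 → residual 0.0 km
  D: calculated 331.7 vs reported 331.7 → residual 0.0 km
A, C, D are mutually consistent (residuals ≈ 0); B is off by 33.1 km.

B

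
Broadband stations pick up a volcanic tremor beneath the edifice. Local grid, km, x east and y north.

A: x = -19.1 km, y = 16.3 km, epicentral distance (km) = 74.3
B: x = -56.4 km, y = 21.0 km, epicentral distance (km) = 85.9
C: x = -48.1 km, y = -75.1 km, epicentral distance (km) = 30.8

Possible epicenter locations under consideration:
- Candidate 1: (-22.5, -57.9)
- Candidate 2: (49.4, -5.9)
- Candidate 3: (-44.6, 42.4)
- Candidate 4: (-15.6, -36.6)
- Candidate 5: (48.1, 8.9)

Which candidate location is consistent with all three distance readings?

For each candidate, compare |candidate − station| to the reported distance:
Candidate 1: residuals A 0.0, B 0.0, C 0.0 → max 0.0 km
Candidate 2: residuals A 2.3, B 23.3, C 88.8 → max 88.8 km
Candidate 3: residuals A 37.8, B 61.5, C 86.8 → max 86.8 km
Candidate 4: residuals A 21.3, B 15.3, C 19.6 → max 21.3 km
Candidate 5: residuals A 6.7, B 19.3, C 96.9 → max 96.9 km
Only Candidate 1 has all residuals ≈ 0.

Candidate 1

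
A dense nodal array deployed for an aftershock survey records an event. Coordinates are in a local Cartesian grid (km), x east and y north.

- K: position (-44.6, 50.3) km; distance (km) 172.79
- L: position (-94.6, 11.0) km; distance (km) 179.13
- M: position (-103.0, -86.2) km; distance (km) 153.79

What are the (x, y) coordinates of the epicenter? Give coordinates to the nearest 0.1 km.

x ≈ 50.6 km, y ≈ -93.9 km

Circle about each station: (x + 44.6)² + (y − 50.3)² = 172.79²; (x + 94.6)² + (y − 11.0)² = 179.13²; (x + 103.0)² + (y + 86.2)² = 153.79².
Subtracting the K equation from the L and M equations removes the quadratic terms:
-100.0 x − 78.6 y = 2319.74
-116.8 x − 273.0 y = 19725.21
Solving the 2×2 system: x ≈ 50.6, y ≈ -93.9 km.
Check against K (with the unrounded x, y): √((x + 44.6)²+(y − 50.3)²) = 172.81 ≈ 172.79 km. ✓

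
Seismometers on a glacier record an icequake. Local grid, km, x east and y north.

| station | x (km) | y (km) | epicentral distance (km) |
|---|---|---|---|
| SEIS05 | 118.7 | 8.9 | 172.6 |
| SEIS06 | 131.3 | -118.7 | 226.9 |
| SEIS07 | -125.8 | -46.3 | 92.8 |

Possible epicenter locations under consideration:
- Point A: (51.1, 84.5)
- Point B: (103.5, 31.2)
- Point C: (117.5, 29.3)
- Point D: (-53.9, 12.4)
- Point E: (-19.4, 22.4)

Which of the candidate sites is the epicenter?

Point D

For each candidate, compare |candidate − station| to the reported distance:
Point A: residuals SEIS05 71.2, SEIS06 8.4, SEIS07 127.2 → max 127.2 km
Point B: residuals SEIS05 145.6, SEIS06 74.4, SEIS07 149.2 → max 149.2 km
Point C: residuals SEIS05 152.2, SEIS06 78.3, SEIS07 162.0 → max 162.0 km
Point D: residuals SEIS05 0.0, SEIS06 0.0, SEIS07 0.0 → max 0.0 km
Point E: residuals SEIS05 33.8, SEIS06 20.5, SEIS07 33.9 → max 33.9 km
Only Point D has all residuals ≈ 0.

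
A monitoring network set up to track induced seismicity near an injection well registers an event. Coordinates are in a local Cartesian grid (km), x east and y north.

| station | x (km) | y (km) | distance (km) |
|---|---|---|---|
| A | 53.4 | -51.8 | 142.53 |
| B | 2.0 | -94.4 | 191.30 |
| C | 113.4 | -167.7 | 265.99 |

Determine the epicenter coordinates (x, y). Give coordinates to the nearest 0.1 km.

x ≈ 50.3 km, y ≈ 90.7 km

Circle about each station: (x − 53.4)² + (y + 51.8)² = 142.53²; (x − 2.0)² + (y + 94.4)² = 191.30²; (x − 113.4)² + (y + 167.7)² = 265.99².
Subtracting pairs of circle equations eliminates x²+y² and gives linear equations (the radical axes):
-102.8 x − 85.2 y = -12900.33
120.0 x − 231.8 y = -14987.83
Solving the 2×2 system: x ≈ 50.3, y ≈ 90.7 km.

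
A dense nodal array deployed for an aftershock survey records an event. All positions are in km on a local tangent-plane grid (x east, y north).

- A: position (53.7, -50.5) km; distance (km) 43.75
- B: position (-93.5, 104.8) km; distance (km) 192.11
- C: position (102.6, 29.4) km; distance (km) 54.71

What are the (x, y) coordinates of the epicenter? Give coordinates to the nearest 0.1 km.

Circle about each station: (x − 53.7)² + (y + 50.5)² = 43.75²; (x + 93.5)² + (y − 104.8)² = 192.11²; (x − 102.6)² + (y − 29.4)² = 54.71².
Subtracting the A equation from the B and C equations removes the quadratic terms:
-294.4 x + 310.6 y = -20700.84
97.8 x + 159.8 y = 4878.06
Solving the 2×2 system: x ≈ 62.3, y ≈ -7.6 km.

62.3 km east, -7.6 km north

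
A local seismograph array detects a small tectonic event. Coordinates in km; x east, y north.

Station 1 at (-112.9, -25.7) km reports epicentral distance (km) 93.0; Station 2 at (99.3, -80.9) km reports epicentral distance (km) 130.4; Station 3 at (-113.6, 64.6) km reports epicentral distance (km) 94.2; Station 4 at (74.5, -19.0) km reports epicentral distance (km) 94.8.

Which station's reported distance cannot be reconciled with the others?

Station 3

Solve using three stations at a time. Using Station 1, Station 2, Station 4 (subtract circle equations pairwise → linear system) gives (x, y) ≈ (-19.9, -28.0).
Distances from that point to each station vs reported:
  Station 1: calculated 93.0 vs reported 93.0 → residual 0.0 km
  Station 2: calculated 130.4 vs reported 130.4 → residual 0.0 km
  Station 3: calculated 131.7 vs reported 94.2 → residual 37.5 km
  Station 4: calculated 94.8 vs reported 94.8 → residual 0.0 km
Station 1, Station 2, Station 4 are mutually consistent (residuals ≈ 0); Station 3 is off by 37.5 km.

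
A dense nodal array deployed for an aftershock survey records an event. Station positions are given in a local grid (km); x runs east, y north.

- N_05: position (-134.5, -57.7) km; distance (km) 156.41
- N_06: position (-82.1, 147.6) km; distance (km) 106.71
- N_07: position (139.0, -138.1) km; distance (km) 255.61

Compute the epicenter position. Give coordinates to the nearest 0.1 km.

x ≈ -27.2 km, y ≈ 56.1 km

Circle about each station: (x + 134.5)² + (y + 57.7)² = 156.41²; (x + 82.1)² + (y − 147.6)² = 106.71²; (x − 139.0)² + (y + 138.1)² = 255.61².
Subtracting the N_05 equation from the N_06 and N_07 equations removes the quadratic terms:
104.8 x + 410.6 y = 20183.69
547.0 x − 160.8 y = -23899.31
Solving the 2×2 system: x ≈ -27.2, y ≈ 56.1 km.
Check against N_05 (with the unrounded x, y): √((x + 134.5)²+(y + 57.7)²) = 156.41 ≈ 156.41 km. ✓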